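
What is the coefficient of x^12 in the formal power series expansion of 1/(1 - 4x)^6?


The general identity 1/(1 - c x)^r = sum_{k>=0} c^k C(k + r - 1, r - 1) x^k follows by substituting y = c x into 1/(1 - y)^r = sum_{k>=0} C(k + r - 1, r - 1) y^k.
For c = 4, r = 6, k = 12:
4^12 * C(17, 5) = 16777216 * 6188 = 103817412608.

103817412608


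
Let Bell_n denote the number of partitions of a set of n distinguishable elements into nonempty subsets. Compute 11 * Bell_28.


Bell_28 can be computed from the Bell triangle or from Dobinski's identity Bell_n = (1/e) * sum_{k>=0} k^n / k!.
Computing Bell_28 = 6160539404599934652455.
Then 11 * 6160539404599934652455 = 67765933450599281177005.

67765933450599281177005


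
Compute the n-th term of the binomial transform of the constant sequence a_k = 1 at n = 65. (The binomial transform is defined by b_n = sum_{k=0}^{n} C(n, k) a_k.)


With a_k = 1 for all k, b_n = sum_{k=0}^{n} C(n, k) = 2^n by the binomial theorem.
For n = 65: 2^65 = 36893488147419103232.

36893488147419103232


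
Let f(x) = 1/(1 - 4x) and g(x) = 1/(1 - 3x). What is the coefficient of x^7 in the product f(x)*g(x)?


The coefficient of x^n in f*g is the Cauchy product: sum_{k=0}^{n} a^k * b^(n-k).
With a=4, b=3, n=7:
sum_{k=0}^{7} 4^k * 3^(7-k)
= 58975

58975


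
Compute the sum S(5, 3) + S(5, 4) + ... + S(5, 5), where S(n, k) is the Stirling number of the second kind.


By definition, S(n, k) counts partitions of an n-set into exactly k nonempty blocks.
Computing row n = 5 for k = 3..5:
S(5, k): 25, 10, 1
Sum = 36.

36


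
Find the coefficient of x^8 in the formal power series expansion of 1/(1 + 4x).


Write 1/(1 + c x) = 1/(1 - (-c) x) and apply the geometric-series identity
1/(1 - y) = sum_{k>=0} y^k to get 1/(1 + c x) = sum_{k>=0} (-c)^k x^k.
So the coefficient of x^k is (-c)^k = (-1)^k * c^k.
Here c = 4 and k = 8:
(-4)^8 = 1 * 65536 = 65536

65536


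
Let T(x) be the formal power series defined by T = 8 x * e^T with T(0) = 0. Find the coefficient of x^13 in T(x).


Apply the Lagrange inversion formula: if T = 8 x * phi(T) with phi(t) = e^t, then
[x^n] T = 8^n * (1/n) [t^(n-1)] phi(t)^n = 8^n * (1/n) [t^(n-1)] e^(n t) = 8^n * (1/n) * n^(n-1) / (n-1)! = 8^n * n^(n-1) / n!.
When c = 1 this is the Cayley count of rooted labeled trees on n vertices, divided by n!.
For n = 13: 8^13 * 13^12 / 13! = 549755813888 * 23298085122481/6227020800 = 962158785196923551744/467775.

962158785196923551744/467775


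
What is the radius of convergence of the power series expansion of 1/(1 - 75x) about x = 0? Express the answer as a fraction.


Expanding 1/(1 - 75x) = sum_{k>=0} 75^k x^k, the series converges when |75x| < 1, i.e., |x| < 1/75.
So the radius of convergence is 1/75 = 1/75.

1/75


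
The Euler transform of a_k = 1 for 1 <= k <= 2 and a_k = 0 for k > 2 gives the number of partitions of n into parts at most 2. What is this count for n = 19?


Partitions of 19 into parts at most 2:
Using generating function (1-x)^(-1)(1-x^2)^(-1),
the coefficient of x^19 = 10

10


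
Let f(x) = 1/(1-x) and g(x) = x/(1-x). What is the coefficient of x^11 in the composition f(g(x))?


First simplify the composition: f(g(x)) = 1/(1 - x/(1-x)) = (1-x)/((1-x) - x) = (1-x)/(1-2x).
Now extract the coefficient. Write (1-x)/(1-2x) = 1/(1-2x) - x/(1-2x).
The coefficient of x^n in 1/(1-2x) is 2^n, and in x/(1-2x) is 2^(n-1) (for n >= 1).
So the coefficient of x^11 is 2^11 - 2^10 = 2048 - 1024 = 1024.

1024


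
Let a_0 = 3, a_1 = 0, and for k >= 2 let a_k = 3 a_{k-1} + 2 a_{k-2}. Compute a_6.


Iterating the recurrence forward:
a_0 = 3
a_1 = 0
a_2 = 3*0 + 2*3 = 6
a_3 = 3*6 + 2*0 = 18
a_4 = 3*18 + 2*6 = 66
a_5 = 3*66 + 2*18 = 234
a_6 = 3*234 + 2*66 = 834
So a_6 = 834.

834


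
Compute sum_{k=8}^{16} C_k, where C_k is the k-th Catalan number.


C_8 through C_16: 1430, 4862, 16796, 58786, 208012, 742900, 2674440, 9694845, 35357670
Sum = 1430 + 4862 + 16796 + 58786 + 208012 + 742900 + 2674440 + 9694845 + 35357670
= 48759741

48759741


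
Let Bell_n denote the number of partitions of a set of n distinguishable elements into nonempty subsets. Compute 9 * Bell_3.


Bell_3 can be computed from the Bell triangle or from Dobinski's identity Bell_n = (1/e) * sum_{k>=0} k^n / k!.
Computing Bell_3 = 5.
Then 9 * 5 = 45.

45


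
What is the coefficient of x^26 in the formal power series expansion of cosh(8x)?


The Maclaurin series is cosh(t) = sum_{m>=0} t^(2m) / (2m)!, so substituting t = 8x, only even powers of x are nonzero, with coefficient of x^(2m) equal to 8^(2m) / (2m)!.
For x^26 the coefficient is 8^26/26! = 302231454903657293676544/403291461126605635584000000 = 36028797018963968/48076088562799171875.

36028797018963968/48076088562799171875


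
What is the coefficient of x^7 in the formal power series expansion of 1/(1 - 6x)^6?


The general identity 1/(1 - c x)^r = sum_{k>=0} c^k C(k + r - 1, r - 1) x^k follows by substituting y = c x into 1/(1 - y)^r = sum_{k>=0} C(k + r - 1, r - 1) y^k.
For c = 6, r = 6, k = 7:
6^7 * C(12, 5) = 279936 * 792 = 221709312.

221709312


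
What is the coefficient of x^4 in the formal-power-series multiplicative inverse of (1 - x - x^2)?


Let the inverse be f(x) = sum_{k>=0} a_k x^k. From f(x) * (1 - x - x^2) = 1 and matching coefficients:
 x^0: a_0 = 1.
 x^1: a_1 - a_0 = 0, so a_1 = 1.
 x^k (k >= 2): a_k - a_{k-1} - a_{k-2} = 0, i.e. a_k = a_{k-1} + a_{k-2}.
This is the Fibonacci-type recurrence shifted so that a_0 = a_1 = 1.
Iterating: a_0=1, a_1=1, a_2=2, a_3=3, a_4=5
a_4 = 5.

5


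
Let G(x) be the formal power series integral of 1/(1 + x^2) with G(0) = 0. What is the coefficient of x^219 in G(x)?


1/(1 + x^2) = sum_{j>=0} (-1)^j x^(2j). Integrating termwise with G(0) = 0:
G(x) = sum_{j>=0} (-1)^j x^(2j+1) / (2j+1) = arctan(x).
Only odd powers are nonzero. For x^219 write 219 = 2*109 + 1, giving
(-1)^109 / 219 = -1/219 = -1/219.

-1/219


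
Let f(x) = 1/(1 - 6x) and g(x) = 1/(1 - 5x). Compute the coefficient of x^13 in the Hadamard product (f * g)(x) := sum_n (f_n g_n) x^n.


f has coefficients f_k = 6^k and g has coefficients g_k = 5^k, so the Hadamard product has coefficient (f*g)_k = 6^k * 5^k = 30^k.
For k = 13: 30^13 = 15943230000000000000.

15943230000000000000


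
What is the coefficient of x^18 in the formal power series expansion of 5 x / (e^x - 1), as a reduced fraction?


The exponential generating function for Bernoulli numbers is
x / (e^x - 1) = sum_{k>=0} B_k x^k / k!.
So the coefficient of x^18 in 5 x / (e^x - 1) is 5 B_18 / 18!.
Computing: B_18 = 43867/798, 18! = 6402373705728000, giving
5 * 43867/798 / 6402373705728000 = 43867/1021818843434188800.

43867/1021818843434188800


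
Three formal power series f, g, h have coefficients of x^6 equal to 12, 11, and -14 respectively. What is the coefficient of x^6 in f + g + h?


Series addition is componentwise:
12 + 11 + -14
= 9

9


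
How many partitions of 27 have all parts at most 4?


Using the generating function (1-x)^(-1)(1-x^2)^(-1)...(1-x^4)^(-1),
the coefficient of x^27 counts these restricted partitions.
Result = 225

225


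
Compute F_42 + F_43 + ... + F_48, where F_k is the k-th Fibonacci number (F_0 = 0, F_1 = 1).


Use the identity sum_{k=0}^{N} F_k = F_{N+2} - 1 (which follows from F_{k+2} - F_{k+1} = F_k). Then
sum_{k=42}^{48} F_k = (F_{50} - 1) - (F_{43} - 1) = F_{50} - F_{43}.
Computing: F_{50} = 12586269025, F_{43} = 433494437, so
Sum = 12586269025 - 433494437 = 12152774588.

12152774588


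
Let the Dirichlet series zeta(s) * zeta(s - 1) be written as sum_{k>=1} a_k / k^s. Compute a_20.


Convolution gives a_k = sum_{d | k} d * 1 = sum_{d | k} d = sigma(k), the sum of positive divisors of k.
For k = 20, the divisors are 1, 2, 4, 5, 10, 20, so
sigma(20) = 1 + 2 + 4 + 5 + 10 + 20 = 42.

42


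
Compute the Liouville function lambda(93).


The Liouville function is lambda(k) = (-1)^Omega(k), where Omega(k) counts the prime factors of k with multiplicity.
Factoring: 93 = 3 * 31, so Omega(93) = 2.
lambda(93) = (-1)^2 = 1.

1


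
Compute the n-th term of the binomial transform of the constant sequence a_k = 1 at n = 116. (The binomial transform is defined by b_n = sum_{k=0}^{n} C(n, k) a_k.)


With a_k = 1 for all k, b_n = sum_{k=0}^{n} C(n, k) = 2^n by the binomial theorem.
For n = 116: 2^116 = 83076749736557242056487941267521536.

83076749736557242056487941267521536


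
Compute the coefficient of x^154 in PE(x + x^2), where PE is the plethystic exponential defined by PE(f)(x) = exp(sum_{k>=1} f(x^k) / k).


With f(x) = x + x^2, the exponent is sum_{k>=1} (x^k + x^(2k)) / k = -ln(1 - x) - ln(1 - x^2). Exponentiating:
PE(x + x^2) = 1 / ((1 - x)(1 - x^2)).
This is the generating function for partitions of n into parts of size 1 or 2. The number of 2's can be any j in 0..77, and the rest are 1's, so
[x^154] = floor(154/2) + 1 = 78.

78


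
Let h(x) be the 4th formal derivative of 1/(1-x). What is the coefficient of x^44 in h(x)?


Differentiating 4 times: d^4/dx^4 [1/(1-x)] = 4!/(1-x)^5.
The expansion 1/(1-x)^5 = sum_{k>=0} C(k+4, 4) x^k, so the coefficient of x^n in 4!/(1-x)^5 is 4! * C(n+4, 4).
For n = 44: 24 * C(48, 4) = 24 * 194580 = 4669920

4669920


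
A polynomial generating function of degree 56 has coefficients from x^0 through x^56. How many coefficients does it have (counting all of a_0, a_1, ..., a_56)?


A polynomial of degree 56 takes the form a_0 + a_1 x + ... + a_56 x^56.
The number of coefficients is 56 + 1 = 57.

57


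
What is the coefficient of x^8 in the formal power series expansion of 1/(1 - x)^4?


The expansion 1/(1 - x)^r = sum_{k>=0} C(k + r - 1, r - 1) x^k follows from the multiset / negative-binomial theorem (or from repeated differentiation of the geometric series).
For r = 4 and k = 8:
C(11, 3) = 39916800 / (6 * 40320) = 165.

165


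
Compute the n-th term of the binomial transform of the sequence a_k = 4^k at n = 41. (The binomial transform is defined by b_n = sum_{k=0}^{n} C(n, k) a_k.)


With a_k = 4^k, b_n = sum_{k=0}^{n} C(n, k) 4^k = (1 + 4)^n by the binomial theorem.
For n = 41: (1 + 4)^41 = 5^41 = 45474735088646411895751953125.

45474735088646411895751953125


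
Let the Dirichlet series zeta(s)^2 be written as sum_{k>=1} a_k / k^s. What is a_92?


The Dirichlet convolution of the constant function 1 with itself gives (1 * 1)(k) = sum_{d | k} 1 = d(k), the number of positive divisors of k.
Since zeta(s) = sum_{k>=1} 1/k^s, we have zeta(s)^2 = sum_{k>=1} d(k)/k^s, so a_k = d(k).
For k = 92: the divisors are 1, 2, 4, 23, 46, 92.
Count = 6.

6


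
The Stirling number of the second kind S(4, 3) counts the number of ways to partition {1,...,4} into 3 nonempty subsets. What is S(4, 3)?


Using the explicit formula S(n,k) = (1/k!) sum_{j=0}^{k} (-1)^(k-j) C(k,j) j^n:
S(4, 3) = 6
Equivalently, S(n,k) is n! times the coefficient of x^n in the EGF (e^x - 1)^k / k!.

6


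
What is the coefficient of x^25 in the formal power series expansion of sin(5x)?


The Maclaurin series is sin(t) = sum_{k>=0} (-1)^k t^(2k+1) / (2k+1)!, so substituting t = 5x, only odd powers of x are nonzero, with coefficient of x^(2k+1) equal to (-1)^k 5^(2k+1) / (2k+1)!.
Write 25 = 2*12 + 1, giving the coefficient (-1)^12 * 5^25 / 25! = 298023223876953125/15511210043330985984000000 = 19073486328125/992717442773183102976.

19073486328125/992717442773183102976


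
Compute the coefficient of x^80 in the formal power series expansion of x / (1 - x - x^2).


Let f(x) = sum_{k>=0} a_k x^k. Multiplying f(x) * (1 - x - x^2) = x and matching coefficients gives a_0 = 0, a_1 = 1, and a_k = a_{k-1} + a_{k-2} for k >= 2. These are the Fibonacci numbers F_k.
Iterating from F_0 = 0, F_1 = 1:
F_0=0, F_1=1, F_2=1, F_3=2, F_4=3, F_5=5, F_6=8, F_7=13, F_8=21, F_9=34, ...
F_80 = 23416728348467685.

23416728348467685


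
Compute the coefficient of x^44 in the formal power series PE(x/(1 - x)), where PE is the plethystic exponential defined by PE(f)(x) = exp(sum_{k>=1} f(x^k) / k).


For f(x) = x/(1 - x) we have
sum_{k>=1} f(x^k) / k = sum_{k>=1} (1/k) * x^k / (1 - x^k) = sum_{k, m >= 1} x^(k m) / k,
which after exponentiating simplifies to
PE(x/(1 - x)) = prod_{k>=1} 1 / (1 - x^k).
This is the generating function for the partition function p(n), so the coefficient of x^44 is p(44).
Computing p(44) by dynamic programming over parts 1, 2, ..., 44: p(44) = 75175.

75175


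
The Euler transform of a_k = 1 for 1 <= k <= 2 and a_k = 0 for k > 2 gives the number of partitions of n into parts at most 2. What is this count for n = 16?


Partitions of 16 into parts at most 2:
Using generating function (1-x)^(-1)(1-x^2)^(-1),
the coefficient of x^16 = 9

9


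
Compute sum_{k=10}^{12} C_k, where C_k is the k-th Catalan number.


C_10 through C_12: 16796, 58786, 208012
Sum = 16796 + 58786 + 208012
= 283594

283594


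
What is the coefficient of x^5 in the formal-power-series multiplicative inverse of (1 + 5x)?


The inverse is 1/(1 + 5x). Apply the geometric identity 1/(1 - y) = sum_{k>=0} y^k with y = -5x:
1/(1 + 5x) = sum_{k>=0} (-5)^k x^k.
So the coefficient of x^5 is (-5)^5 = -3125.

-3125


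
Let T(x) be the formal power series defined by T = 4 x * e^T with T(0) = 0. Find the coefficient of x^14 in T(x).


Apply the Lagrange inversion formula: if T = 4 x * phi(T) with phi(t) = e^t, then
[x^n] T = 4^n * (1/n) [t^(n-1)] phi(t)^n = 4^n * (1/n) [t^(n-1)] e^(n t) = 4^n * (1/n) * n^(n-1) / (n-1)! = 4^n * n^(n-1) / n!.
When c = 1 this is the Cayley count of rooted labeled trees on n vertices, divided by n!.
For n = 14: 4^14 * 14^13 / 14! = 268435456 * 793714773254144/87178291200 = 2123138423672799232/868725.

2123138423672799232/868725


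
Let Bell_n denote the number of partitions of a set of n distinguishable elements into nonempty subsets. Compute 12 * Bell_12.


Bell_12 can be computed from the Bell triangle or from Dobinski's identity Bell_n = (1/e) * sum_{k>=0} k^n / k!.
Computing Bell_12 = 4213597.
Then 12 * 4213597 = 50563164.

50563164


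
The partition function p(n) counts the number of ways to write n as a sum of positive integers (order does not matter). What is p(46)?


Using the generating function prod_{k>=1} 1/(1-x^k), we compute p(46).
By dynamic programming over parts 1 through 46:
p(46) = 105558

105558


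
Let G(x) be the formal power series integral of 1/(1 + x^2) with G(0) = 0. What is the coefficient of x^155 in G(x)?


1/(1 + x^2) = sum_{j>=0} (-1)^j x^(2j). Integrating termwise with G(0) = 0:
G(x) = sum_{j>=0} (-1)^j x^(2j+1) / (2j+1) = arctan(x).
Only odd powers are nonzero. For x^155 write 155 = 2*77 + 1, giving
(-1)^77 / 155 = -1/155 = -1/155.

-1/155


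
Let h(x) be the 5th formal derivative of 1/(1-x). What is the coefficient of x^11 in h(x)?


Differentiating 5 times: d^5/dx^5 [1/(1-x)] = 5!/(1-x)^6.
The expansion 1/(1-x)^6 = sum_{k>=0} C(k+5, 5) x^k, so the coefficient of x^n in 5!/(1-x)^6 is 5! * C(n+5, 5).
For n = 11: 120 * C(16, 5) = 120 * 4368 = 524160

524160


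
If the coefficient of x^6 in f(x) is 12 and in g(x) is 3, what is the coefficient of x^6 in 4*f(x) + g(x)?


Scalar multiplication scales coefficients: 4 * 12 = 48.
Then add the g coefficient: 48 + 3
= 51

51


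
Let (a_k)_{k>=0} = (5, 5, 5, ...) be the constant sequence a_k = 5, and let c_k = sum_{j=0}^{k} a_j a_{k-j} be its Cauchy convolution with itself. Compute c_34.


Since a_j = 5 for all j >= 0, the convolution sum becomes
c_k = sum_{j=0}^{k} 5 * 5 = 25 * (k + 1).
Equivalently, the generating function of (a_k) is 5/(1 - x) and its square is 25/(1 - x)^2 = sum_{k>=0} 25(k + 1) x^k.
For k = 34: 25 * 35 = 875.

875


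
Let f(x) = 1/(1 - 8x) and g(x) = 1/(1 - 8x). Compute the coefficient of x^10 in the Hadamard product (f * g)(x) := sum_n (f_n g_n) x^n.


f has coefficients f_k = 8^k and g has coefficients g_k = 8^k, so the Hadamard product has coefficient (f*g)_k = 8^k * 8^k = 64^k.
For k = 10: 64^10 = 1152921504606846976.

1152921504606846976


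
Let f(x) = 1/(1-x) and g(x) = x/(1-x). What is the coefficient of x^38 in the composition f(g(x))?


First simplify the composition: f(g(x)) = 1/(1 - x/(1-x)) = (1-x)/((1-x) - x) = (1-x)/(1-2x).
Now extract the coefficient. Write (1-x)/(1-2x) = 1/(1-2x) - x/(1-2x).
The coefficient of x^n in 1/(1-2x) is 2^n, and in x/(1-2x) is 2^(n-1) (for n >= 1).
So the coefficient of x^38 is 2^38 - 2^37 = 274877906944 - 137438953472 = 137438953472.

137438953472


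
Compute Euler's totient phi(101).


phi(n) counts integers in [1, n] coprime to n. Using the multiplicative formula phi(n) = n * prod_{p | n} (1 - 1/p):
101 = 101, so
phi(101) = 101 * (1 - 1/101) = 100.

100


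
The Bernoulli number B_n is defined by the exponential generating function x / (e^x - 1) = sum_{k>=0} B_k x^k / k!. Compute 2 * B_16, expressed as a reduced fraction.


Bernoulli numbers can also be computed recursively via B_0 = 1 and sum_{j=0}^{m} C(m+1, j) B_j = 0 for m >= 1. Odd-index Bernoulli numbers vanish for k >= 3.
Computing B_16 = -3617/510, so 2 * B_16 = 2 * -3617/510 = -3617/255.

-3617/255


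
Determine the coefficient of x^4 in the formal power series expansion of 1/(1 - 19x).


The geometric series identity gives 1/(1 - c x) = sum_{k>=0} c^k x^k, so the coefficient of x^k is c^k.
Here c = 19 and k = 4.
Computing: 19^4 = 130321

130321


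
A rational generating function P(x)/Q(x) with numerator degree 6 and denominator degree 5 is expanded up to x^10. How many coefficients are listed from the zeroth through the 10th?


Expanding up to x^10 gives the coefficients for x^0, x^1, ..., x^10.
That is 10 + 1 = 11 coefficients in total.

11


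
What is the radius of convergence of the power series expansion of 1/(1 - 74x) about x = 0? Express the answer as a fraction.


Expanding 1/(1 - 74x) = sum_{k>=0} 74^k x^k, the series converges when |74x| < 1, i.e., |x| < 1/74.
So the radius of convergence is 1/74 = 1/74.

1/74


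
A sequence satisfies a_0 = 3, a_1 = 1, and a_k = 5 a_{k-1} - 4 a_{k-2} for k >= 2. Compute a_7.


The characteristic equation is t^2 - 5 t + 4 = 0, with roots r_1 = 4 and r_2 = 1 (so c_1 = r_1 + r_2, c_2 = -r_1 r_2 as required).
One can use the closed form a_n = A r_1^n + B r_2^n, but direct iteration is more reliable:
a_0 = 3, a_1 = 1, a_2 = -7, a_3 = -39, a_4 = -167, a_5 = -679, a_6 = -2727, a_7 = -10919.
So a_7 = -10919.

-10919


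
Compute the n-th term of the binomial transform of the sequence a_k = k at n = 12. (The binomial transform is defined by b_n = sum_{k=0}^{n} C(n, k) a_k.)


With a_k = k, b_n = sum_{k=0}^{n} C(n, k) k. Using k * C(n, k) = n * C(n-1, k-1) gives b_n = n * sum_{k>=1} C(n-1, k-1) = n * 2^(n-1).
For n = 12: 12 * 2^11 = 12 * 2048 = 24576.

24576


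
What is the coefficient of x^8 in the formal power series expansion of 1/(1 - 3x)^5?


The general identity 1/(1 - c x)^r = sum_{k>=0} c^k C(k + r - 1, r - 1) x^k follows by substituting y = c x into 1/(1 - y)^r = sum_{k>=0} C(k + r - 1, r - 1) y^k.
For c = 3, r = 5, k = 8:
3^8 * C(12, 4) = 6561 * 495 = 3247695.

3247695


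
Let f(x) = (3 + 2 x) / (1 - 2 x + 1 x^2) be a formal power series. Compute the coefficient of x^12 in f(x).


Write f(x) = sum_{k>=0} a_k x^k. Multiplying both sides by 1 - 2 x + 1 x^2 gives
(1 - 2 x + 1 x^2) sum_{k>=0} a_k x^k = 3 + 2 x.
Matching coefficients:
 x^0: a_0 = 3
 x^1: a_1 - 2 a_0 = 2  =>  a_1 = 2*3 + 2 = 8
 x^k (k >= 2): a_k = 2 a_{k-1} - 1 a_{k-2}.
Iterating: a_2 = 13, a_3 = 18, a_4 = 23, a_5 = 28, a_6 = 33, a_7 = 38, a_8 = 43, a_9 = 48, a_10 = 53, a_11 = 58, a_12 = 63.
So the coefficient of x^12 is 63.

63


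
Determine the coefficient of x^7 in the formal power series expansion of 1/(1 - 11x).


The geometric series identity gives 1/(1 - c x) = sum_{k>=0} c^k x^k, so the coefficient of x^k is c^k.
Here c = 11 and k = 7.
Computing: 11^7 = 19487171

19487171


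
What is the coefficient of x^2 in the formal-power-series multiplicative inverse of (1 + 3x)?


The inverse is 1/(1 + 3x). Apply the geometric identity 1/(1 - y) = sum_{k>=0} y^k with y = -3x:
1/(1 + 3x) = sum_{k>=0} (-3)^k x^k.
So the coefficient of x^2 is (-3)^2 = 9.

9


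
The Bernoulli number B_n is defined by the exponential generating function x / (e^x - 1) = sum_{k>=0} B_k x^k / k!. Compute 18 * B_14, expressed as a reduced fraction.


Bernoulli numbers can also be computed recursively via B_0 = 1 and sum_{j=0}^{m} C(m+1, j) B_j = 0 for m >= 1. Odd-index Bernoulli numbers vanish for k >= 3.
Computing B_14 = 7/6, so 18 * B_14 = 18 * 7/6 = 21.

21


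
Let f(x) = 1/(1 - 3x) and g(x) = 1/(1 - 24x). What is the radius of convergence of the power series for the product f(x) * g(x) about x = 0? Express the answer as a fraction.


The radius of 1/(1 - 3x) is 1/3 (nearest singularity at x = 1/3), and the radius of 1/(1 - 24x) is 1/24.
The product f(x)*g(x) = 1/((1 - 3x)(1 - 24x)) has singularities at both 1/3 and 1/24, so its radius of convergence is the distance to the nearest one:
min(1/3, 1/24) = 1/24.

1/24


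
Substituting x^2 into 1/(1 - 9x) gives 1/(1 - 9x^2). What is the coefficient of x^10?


The coefficient of x^(2m) in 1/(1 - 9x^2) is 9^m.
With n = 10 = 2*5, the coefficient is 9^5 = 59049.

59049


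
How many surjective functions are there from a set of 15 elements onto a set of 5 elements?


By inclusion-exclusion on which target elements are missed, the number of surjections from an n-set onto a k-set is
surj(n, k) = sum_{j=0}^{k} (-1)^j C(k, j) (k - j)^n.
Equivalently surj(n, k) = k! * S(n, k), where S(n, k) is the Stirling number of the second kind.
For n = 15, k = 5:
S(15, 5) = 210766920, so
surj = 5! * 210766920 = 120 * 210766920 = 25292030400.

25292030400


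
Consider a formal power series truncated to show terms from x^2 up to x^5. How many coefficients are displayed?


From x^2 to x^5 inclusive, the count is 5 - 2 + 1 = 4.

4


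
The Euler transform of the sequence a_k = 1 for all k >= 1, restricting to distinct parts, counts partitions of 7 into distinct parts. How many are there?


Partitions of 7 into distinct parts can be computed via generating function.
Product (1+x)(1+x^2)(1+x^3)...
The coefficient of x^7 = 5

5


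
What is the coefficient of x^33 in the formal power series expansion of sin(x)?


The Maclaurin series is sin(t) = sum_{k>=0} (-1)^k t^(2k+1) / (2k+1)!, so substituting t = x, only odd powers of x are nonzero, with coefficient of x^(2k+1) equal to (-1)^k / (2k+1)!.
Write 33 = 2*16 + 1, giving the coefficient (-1)^16 / 33! = 1/8683317618811886495518194401280000000 = 1/8683317618811886495518194401280000000.

1/8683317618811886495518194401280000000


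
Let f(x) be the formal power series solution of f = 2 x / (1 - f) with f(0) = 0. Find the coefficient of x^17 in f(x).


Apply Lagrange inversion: f = 2 x * phi(f) with phi(t) = 1/(1 - t), so
[x^n] f = 2^n * (1/n) [t^(n-1)] phi(t)^n = 2^n * (1/n) [t^(n-1)] (1 - t)^(-n) = 2^n * (1/n) C(2n - 2, n - 1) = 2^n * C_{n-1}.
For n = 17: C_16 = C(32, 16) / 17 = 601080390/17 = 35357670.
With the 2^17 = 131072 factor, the coefficient is 131072 * 35357670 = 4634400522240.

4634400522240


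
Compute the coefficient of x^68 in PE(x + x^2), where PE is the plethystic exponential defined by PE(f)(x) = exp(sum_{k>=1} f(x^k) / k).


With f(x) = x + x^2, the exponent is sum_{k>=1} (x^k + x^(2k)) / k = -ln(1 - x) - ln(1 - x^2). Exponentiating:
PE(x + x^2) = 1 / ((1 - x)(1 - x^2)).
This is the generating function for partitions of n into parts of size 1 or 2. The number of 2's can be any j in 0..34, and the rest are 1's, so
[x^68] = floor(68/2) + 1 = 35.

35


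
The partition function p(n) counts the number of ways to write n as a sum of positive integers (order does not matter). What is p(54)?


Using the generating function prod_{k>=1} 1/(1-x^k), we compute p(54).
By dynamic programming over parts 1 through 54:
p(54) = 386155

386155


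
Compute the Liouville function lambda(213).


The Liouville function is lambda(k) = (-1)^Omega(k), where Omega(k) counts the prime factors of k with multiplicity.
Factoring: 213 = 3 * 71, so Omega(213) = 2.
lambda(213) = (-1)^2 = 1.

1


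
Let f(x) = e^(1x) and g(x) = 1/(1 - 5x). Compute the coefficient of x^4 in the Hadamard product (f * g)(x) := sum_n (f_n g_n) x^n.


Expanding: f_k = 1^k/k! (from e^(1x)) and g_k = 5^k (from 1/(1 - 5x)). So the Hadamard coefficient (f * g)_k = 1^k 5^k / k! = (5)^k / k!.
For k = 4: 5^4/4! = 625/24 = 625/24.

625/24


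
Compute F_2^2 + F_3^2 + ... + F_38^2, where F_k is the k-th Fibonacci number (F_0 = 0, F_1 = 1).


There is a standard identity sum_{k=0}^{N} F_k^2 = F_N * F_{N+1} (proved inductively from the telescoping relation F_k^2 = F_k F_{k+1} - F_{k-1} F_k). Then
sum_{k=2}^{38} F_k^2 = F_38 F_39 - F_1 F_2.
Computing: F_38 = 39088169, F_39 = 63245986, F_1 = 1, F_2 = 1.
Sum = 39088169 * 63245986 - 1 * 1 = 2472169789339633.

2472169789339633


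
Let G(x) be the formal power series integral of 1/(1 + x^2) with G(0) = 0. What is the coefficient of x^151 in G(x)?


1/(1 + x^2) = sum_{j>=0} (-1)^j x^(2j). Integrating termwise with G(0) = 0:
G(x) = sum_{j>=0} (-1)^j x^(2j+1) / (2j+1) = arctan(x).
Only odd powers are nonzero. For x^151 write 151 = 2*75 + 1, giving
(-1)^75 / 151 = -1/151 = -1/151.

-1/151


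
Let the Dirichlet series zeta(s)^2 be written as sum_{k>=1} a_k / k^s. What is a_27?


The Dirichlet convolution of the constant function 1 with itself gives (1 * 1)(k) = sum_{d | k} 1 = d(k), the number of positive divisors of k.
Since zeta(s) = sum_{k>=1} 1/k^s, we have zeta(s)^2 = sum_{k>=1} d(k)/k^s, so a_k = d(k).
For k = 27: the divisors are 1, 3, 9, 27.
Count = 4.

4


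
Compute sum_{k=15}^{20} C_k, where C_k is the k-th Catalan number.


C_15 through C_20: 9694845, 35357670, 129644790, 477638700, 1767263190, 6564120420
Sum = 9694845 + 35357670 + 129644790 + 477638700 + 1767263190 + 6564120420
= 8983719615

8983719615


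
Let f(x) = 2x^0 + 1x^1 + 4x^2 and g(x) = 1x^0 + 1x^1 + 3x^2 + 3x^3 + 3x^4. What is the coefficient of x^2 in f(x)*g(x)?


Cauchy product at x^2:
2*3 + 1*1 + 4*1
= 11

11


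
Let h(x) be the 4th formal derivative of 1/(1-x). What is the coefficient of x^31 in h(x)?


Differentiating 4 times: d^4/dx^4 [1/(1-x)] = 4!/(1-x)^5.
The expansion 1/(1-x)^5 = sum_{k>=0} C(k+4, 4) x^k, so the coefficient of x^n in 4!/(1-x)^5 is 4! * C(n+4, 4).
For n = 31: 24 * C(35, 4) = 24 * 52360 = 1256640

1256640


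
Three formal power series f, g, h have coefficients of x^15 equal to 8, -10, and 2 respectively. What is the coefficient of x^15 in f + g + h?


Series addition is componentwise:
8 + -10 + 2
= 0

0


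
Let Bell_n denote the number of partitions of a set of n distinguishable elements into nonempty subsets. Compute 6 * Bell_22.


Bell_22 can be computed from the Bell triangle or from Dobinski's identity Bell_n = (1/e) * sum_{k>=0} k^n / k!.
Computing Bell_22 = 4506715738447323.
Then 6 * 4506715738447323 = 27040294430683938.

27040294430683938


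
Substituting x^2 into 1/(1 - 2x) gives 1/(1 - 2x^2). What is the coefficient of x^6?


The coefficient of x^(2m) in 1/(1 - 2x^2) is 2^m.
With n = 6 = 2*3, the coefficient is 2^3 = 8.

8


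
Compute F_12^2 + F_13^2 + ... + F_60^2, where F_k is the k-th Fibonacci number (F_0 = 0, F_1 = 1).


There is a standard identity sum_{k=0}^{N} F_k^2 = F_N * F_{N+1} (proved inductively from the telescoping relation F_k^2 = F_k F_{k+1} - F_{k-1} F_k). Then
sum_{k=12}^{60} F_k^2 = F_60 F_61 - F_11 F_12.
Computing: F_60 = 1548008755920, F_61 = 2504730781961, F_11 = 89, F_12 = 144.
Sum = 1548008755920 * 2504730781961 - 89 * 144 = 3877345181697976387946304.

3877345181697976387946304


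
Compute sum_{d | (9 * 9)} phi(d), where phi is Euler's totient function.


First, 9 * 9 = 81. One classical identity is sum_{d | n} phi(d) = n (each k in [1, n] has a unique gcd with n, and among the k's with gcd(k, n) = n/d there are phi(d) of them). So the sum equals 81. We also verify directly:
Divisors of 81: 1, 3, 9, 27, 81.
phi values: 1, 2, 6, 18, 54.
Sum = 81.

81


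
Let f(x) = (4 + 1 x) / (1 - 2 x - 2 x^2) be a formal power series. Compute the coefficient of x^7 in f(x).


Write f(x) = sum_{k>=0} a_k x^k. Multiplying both sides by 1 - 2 x - 2 x^2 gives
(1 - 2 x - 2 x^2) sum_{k>=0} a_k x^k = 4 + 1 x.
Matching coefficients:
 x^0: a_0 = 4
 x^1: a_1 - 2 a_0 = 1  =>  a_1 = 2*4 + 1 = 9
 x^k (k >= 2): a_k = 2 a_{k-1} + 2 a_{k-2}.
Iterating: a_2 = 26, a_3 = 70, a_4 = 192, a_5 = 524, a_6 = 1432, a_7 = 3912.
So the coefficient of x^7 is 3912.

3912


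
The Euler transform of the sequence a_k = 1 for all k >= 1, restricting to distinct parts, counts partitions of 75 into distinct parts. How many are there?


Partitions of 75 into distinct parts can be computed via generating function.
Product (1+x)(1+x^2)(1+x^3)...
The coefficient of x^75 = 48446

48446


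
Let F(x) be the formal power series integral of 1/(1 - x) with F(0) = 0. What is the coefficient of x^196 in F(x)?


1/(1 - x) = sum_{k>=0} x^k. Integrating termwise and using F(0) = 0 gives
F(x) = sum_{k>=0} x^(k+1) / (k+1) = sum_{m>=1} x^m / m = -ln(1 - x).
So the coefficient of x^196 is 1/196 = 1/196.

1/196


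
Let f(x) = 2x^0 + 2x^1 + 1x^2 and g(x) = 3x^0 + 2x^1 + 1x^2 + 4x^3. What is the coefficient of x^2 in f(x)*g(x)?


Cauchy product at x^2:
2*1 + 2*2 + 1*3
= 9

9


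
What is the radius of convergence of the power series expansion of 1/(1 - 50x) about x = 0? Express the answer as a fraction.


Expanding 1/(1 - 50x) = sum_{k>=0} 50^k x^k, the series converges when |50x| < 1, i.e., |x| < 1/50.
So the radius of convergence is 1/50 = 1/50.

1/50


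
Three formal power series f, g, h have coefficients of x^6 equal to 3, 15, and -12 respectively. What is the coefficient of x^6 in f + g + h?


Series addition is componentwise:
3 + 15 + -12
= 6

6


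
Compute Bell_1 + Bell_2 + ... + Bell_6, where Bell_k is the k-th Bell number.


Recall Bell_k counts set partitions of a k-set (with Bell_0 = 1 by convention).
Bell_1 through Bell_6: 1, 2, 5, 15, 52, 203
Sum = 1 + 2 + 5 + 15 + 52 + 203 = 278.

278


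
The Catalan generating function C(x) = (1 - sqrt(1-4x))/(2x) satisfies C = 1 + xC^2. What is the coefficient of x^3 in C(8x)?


Substituting x -> 8x scales the n-th coefficient by 8^n, so [x^3] C(8x) = 8^3 * C_3.
C_3 = C(2*3, 3)/(4) = 20/4 = 5.
So 8^3 * 5 = 512 * 5 = 2560.

2560


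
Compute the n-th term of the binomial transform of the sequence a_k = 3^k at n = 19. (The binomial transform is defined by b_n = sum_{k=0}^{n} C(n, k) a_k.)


With a_k = 3^k, b_n = sum_{k=0}^{n} C(n, k) 3^k = (1 + 3)^n by the binomial theorem.
For n = 19: (1 + 3)^19 = 4^19 = 274877906944.

274877906944


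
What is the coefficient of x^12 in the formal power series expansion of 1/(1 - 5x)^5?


The general identity 1/(1 - c x)^r = sum_{k>=0} c^k C(k + r - 1, r - 1) x^k follows by substituting y = c x into 1/(1 - y)^r = sum_{k>=0} C(k + r - 1, r - 1) y^k.
For c = 5, r = 5, k = 12:
5^12 * C(16, 4) = 244140625 * 1820 = 444335937500.

444335937500


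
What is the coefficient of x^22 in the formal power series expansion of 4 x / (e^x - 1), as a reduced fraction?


The exponential generating function for Bernoulli numbers is
x / (e^x - 1) = sum_{k>=0} B_k x^k / k!.
So the coefficient of x^22 in 4 x / (e^x - 1) is 4 B_22 / 22!.
Computing: B_22 = 854513/138, 22! = 1124000727777607680000, giving
4 * 854513/138 / 1124000727777607680000 = 77683/3525275009847951360000.

77683/3525275009847951360000


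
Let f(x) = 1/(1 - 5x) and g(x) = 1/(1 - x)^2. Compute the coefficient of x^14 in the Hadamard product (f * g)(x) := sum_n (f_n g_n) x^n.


f has coefficients f_k = 5^k. For g = 1/(1 - x)^2 the coefficient is g_k = C(k + 1, 1) = k + 1. The Hadamard coefficient is (f * g)_k = 5^k * (k + 1).
For k = 14: 5^14 * 15 = 6103515625 * 15 = 91552734375.

91552734375


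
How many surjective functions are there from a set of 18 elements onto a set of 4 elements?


By inclusion-exclusion on which target elements are missed, the number of surjections from an n-set onto a k-set is
surj(n, k) = sum_{j=0}^{k} (-1)^j C(k, j) (k - j)^n.
Equivalently surj(n, k) = k! * S(n, k), where S(n, k) is the Stirling number of the second kind.
For n = 18, k = 4:
S(18, 4) = 2798806985, so
surj = 4! * 2798806985 = 24 * 2798806985 = 67171367640.

67171367640


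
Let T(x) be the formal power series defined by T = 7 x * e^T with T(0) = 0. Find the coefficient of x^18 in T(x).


Apply the Lagrange inversion formula: if T = 7 x * phi(T) with phi(t) = e^t, then
[x^n] T = 7^n * (1/n) [t^(n-1)] phi(t)^n = 7^n * (1/n) [t^(n-1)] e^(n t) = 7^n * (1/n) * n^(n-1) / (n-1)! = 7^n * n^(n-1) / n!.
When c = 1 this is the Cayley count of rooted labeled trees on n vertices, divided by n!.
For n = 18: 7^18 * 18^17 / 18! = 1628413597910449 * 2185911559738696531968/6402373705728000 = 168947301180197983304053458/303875.

168947301180197983304053458/303875


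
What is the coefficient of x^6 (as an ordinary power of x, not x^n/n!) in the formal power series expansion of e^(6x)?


The exponential series is e^y = sum_{k>=0} y^k / k!. Substituting y = 6x gives
e^(6x) = sum_{k>=0} 6^k x^k / k!.
So the coefficient of x^n is a^n/n! with a = 6, n = 6:
6^6 / 6! = 46656/720 = 324/5

324/5


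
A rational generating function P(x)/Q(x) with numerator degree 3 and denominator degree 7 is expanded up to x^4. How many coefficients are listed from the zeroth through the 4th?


Expanding up to x^4 gives the coefficients for x^0, x^1, ..., x^4.
That is 4 + 1 = 5 coefficients in total.

5


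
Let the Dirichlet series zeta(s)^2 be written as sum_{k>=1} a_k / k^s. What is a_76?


The Dirichlet convolution of the constant function 1 with itself gives (1 * 1)(k) = sum_{d | k} 1 = d(k), the number of positive divisors of k.
Since zeta(s) = sum_{k>=1} 1/k^s, we have zeta(s)^2 = sum_{k>=1} d(k)/k^s, so a_k = d(k).
For k = 76: the divisors are 1, 2, 4, 19, 38, 76.
Count = 6.

6


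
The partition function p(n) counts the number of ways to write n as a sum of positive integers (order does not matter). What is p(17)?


Using the generating function prod_{k>=1} 1/(1-x^k), we compute p(17).
By dynamic programming over parts 1 through 17:
p(17) = 297

297


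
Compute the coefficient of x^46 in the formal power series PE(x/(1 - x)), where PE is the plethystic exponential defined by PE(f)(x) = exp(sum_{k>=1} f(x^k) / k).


For f(x) = x/(1 - x) we have
sum_{k>=1} f(x^k) / k = sum_{k>=1} (1/k) * x^k / (1 - x^k) = sum_{k, m >= 1} x^(k m) / k,
which after exponentiating simplifies to
PE(x/(1 - x)) = prod_{k>=1} 1 / (1 - x^k).
This is the generating function for the partition function p(n), so the coefficient of x^46 is p(46).
Computing p(46) by dynamic programming over parts 1, 2, ..., 46: p(46) = 105558.

105558


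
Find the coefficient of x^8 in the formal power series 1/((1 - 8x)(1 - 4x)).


By partial fractions or Cauchy convolution:
The coefficient equals sum_{k=0}^{8} 8^k * 4^(8-k).
= 33488896

33488896


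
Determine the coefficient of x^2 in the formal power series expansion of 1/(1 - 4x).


The geometric series identity gives 1/(1 - c x) = sum_{k>=0} c^k x^k, so the coefficient of x^k is c^k.
Here c = 4 and k = 2.
Computing: 4^2 = 16

16


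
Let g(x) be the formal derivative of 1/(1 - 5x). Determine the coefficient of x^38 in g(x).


Differentiate termwise: d/dx sum_{k>=0} 5^k x^k = sum_{k>=1} k 5^k x^(k-1) = sum_{j>=0} (j+1) 5^(j+1) x^j.
Equivalently, d/dx [1/(1 - 5x)] = 5/(1 - 5x)^2.
For j = 38: 39 * 5^39 = 39 * 1818989403545856475830078125 = 70940586738288402557373046875.

70940586738288402557373046875


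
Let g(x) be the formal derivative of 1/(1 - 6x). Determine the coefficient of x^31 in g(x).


Differentiate termwise: d/dx sum_{k>=0} 6^k x^k = sum_{k>=1} k 6^k x^(k-1) = sum_{j>=0} (j+1) 6^(j+1) x^j.
Equivalently, d/dx [1/(1 - 6x)] = 6/(1 - 6x)^2.
For j = 31: 32 * 6^32 = 32 * 7958661109946400884391936 = 254677155518284828300541952.

254677155518284828300541952


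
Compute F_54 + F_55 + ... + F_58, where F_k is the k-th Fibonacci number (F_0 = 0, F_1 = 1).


Use the identity sum_{k=0}^{N} F_k = F_{N+2} - 1 (which follows from F_{k+2} - F_{k+1} = F_k). Then
sum_{k=54}^{58} F_k = (F_{60} - 1) - (F_{55} - 1) = F_{60} - F_{55}.
Computing: F_{60} = 1548008755920, F_{55} = 139583862445, so
Sum = 1548008755920 - 139583862445 = 1408424893475.

1408424893475


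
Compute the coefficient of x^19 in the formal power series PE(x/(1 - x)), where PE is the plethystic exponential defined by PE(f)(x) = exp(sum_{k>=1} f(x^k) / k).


For f(x) = x/(1 - x) we have
sum_{k>=1} f(x^k) / k = sum_{k>=1} (1/k) * x^k / (1 - x^k) = sum_{k, m >= 1} x^(k m) / k,
which after exponentiating simplifies to
PE(x/(1 - x)) = prod_{k>=1} 1 / (1 - x^k).
This is the generating function for the partition function p(n), so the coefficient of x^19 is p(19).
Computing p(19) by dynamic programming over parts 1, 2, ..., 19: p(19) = 490.

490


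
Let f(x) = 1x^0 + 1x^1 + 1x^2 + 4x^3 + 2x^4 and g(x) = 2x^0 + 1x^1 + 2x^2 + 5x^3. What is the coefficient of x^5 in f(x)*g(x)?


Cauchy product at x^5:
1*5 + 4*2 + 2*1
= 15

15


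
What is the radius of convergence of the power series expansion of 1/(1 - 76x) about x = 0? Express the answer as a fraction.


Expanding 1/(1 - 76x) = sum_{k>=0} 76^k x^k, the series converges when |76x| < 1, i.e., |x| < 1/76.
So the radius of convergence is 1/76 = 1/76.

1/76


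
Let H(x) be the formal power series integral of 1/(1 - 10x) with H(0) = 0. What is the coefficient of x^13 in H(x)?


1/(1 - 10x) = sum_{k>=0} 10^k x^k. Integrating termwise with H(0) = 0:
H(x) = sum_{k>=0} 10^k x^(k+1) / (k+1) = sum_{m>=1} 10^(m-1) x^m / m.
For m = 13: 10^12/13 = 1000000000000/13 = 1000000000000/13.

1000000000000/13


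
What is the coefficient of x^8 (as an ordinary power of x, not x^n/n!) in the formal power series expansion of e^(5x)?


The exponential series is e^y = sum_{k>=0} y^k / k!. Substituting y = 5x gives
e^(5x) = sum_{k>=0} 5^k x^k / k!.
So the coefficient of x^n is a^n/n! with a = 5, n = 8:
5^8 / 8! = 390625/40320 = 78125/8064

78125/8064


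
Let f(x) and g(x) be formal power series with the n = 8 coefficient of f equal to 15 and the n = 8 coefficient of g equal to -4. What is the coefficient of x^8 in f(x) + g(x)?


Addition of formal power series is termwise.
The coefficient of x^8 in f + g = 15 + -4
= 11

11


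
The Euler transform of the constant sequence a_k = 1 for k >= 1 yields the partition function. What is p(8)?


The Euler transform converts the sequence a_k = 1 into the number of integer partitions.
Using the recurrence or dynamic programming:
p(8) = 22

22


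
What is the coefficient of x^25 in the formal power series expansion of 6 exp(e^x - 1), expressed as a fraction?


exp(e^x - 1) is the exponential generating function for the Bell numbers Bell_k: exp(e^x - 1) = sum_{k>=0} Bell_k x^k / k!.
So the coefficient of x^25 in 6 exp(e^x - 1) is 6 Bell_25 / 25!.
Computing: Bell_25 = 4638590332229999353 and 25! = 15511210043330985984000000, giving
6 * 4638590332229999353/15511210043330985984000000 = 356814640940769181/198861667222192128000000.

356814640940769181/198861667222192128000000


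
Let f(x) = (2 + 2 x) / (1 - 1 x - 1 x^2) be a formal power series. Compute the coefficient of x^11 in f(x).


Write f(x) = sum_{k>=0} a_k x^k. Multiplying both sides by 1 - 1 x - 1 x^2 gives
(1 - 1 x - 1 x^2) sum_{k>=0} a_k x^k = 2 + 2 x.
Matching coefficients:
 x^0: a_0 = 2
 x^1: a_1 - 1 a_0 = 2  =>  a_1 = 1*2 + 2 = 4
 x^k (k >= 2): a_k = 1 a_{k-1} + 1 a_{k-2}.
Iterating: a_2 = 6, a_3 = 10, a_4 = 16, a_5 = 26, a_6 = 42, a_7 = 68, a_8 = 110, a_9 = 178, a_10 = 288, a_11 = 466.
So the coefficient of x^11 is 466.

466


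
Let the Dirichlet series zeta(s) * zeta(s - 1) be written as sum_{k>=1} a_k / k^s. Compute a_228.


Convolution gives a_k = sum_{d | k} d * 1 = sum_{d | k} d = sigma(k), the sum of positive divisors of k.
For k = 228, the divisors are 1, 2, 3, 4, 6, 12, 19, 38, 57, 76, 114, 228, so
sigma(228) = 1 + 2 + 3 + 4 + 6 + 12 + 19 + 38 + 57 + 76 + 114 + 228 = 560.

560
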